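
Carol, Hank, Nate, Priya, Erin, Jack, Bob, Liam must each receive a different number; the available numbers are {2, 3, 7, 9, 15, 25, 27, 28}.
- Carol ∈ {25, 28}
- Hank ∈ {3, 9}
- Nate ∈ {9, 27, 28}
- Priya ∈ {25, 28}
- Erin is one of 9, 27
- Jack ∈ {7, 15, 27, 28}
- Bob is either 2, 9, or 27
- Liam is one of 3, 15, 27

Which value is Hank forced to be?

3

The 8 variables draw from only 8 values {2, 3, 7, 9, 15, 25, 27, 28}, so each is used; only Bob can be 2, hence Bob = 2.
The 7 still-open variables draw from only 7 values {3, 7, 9, 15, 25, 27, 28}, so each is used; only Jack can be 7, hence Jack = 7.
Among the 6 still-open variables, 15 fits only Liam (and all 6 values in {3, 9, 15, 25, 27, 28} must be used), so Liam = 15.
The 5 still-open variables draw from only 5 values {3, 9, 25, 27, 28}, so each is used; only Hank can be 3, hence Hank = 3.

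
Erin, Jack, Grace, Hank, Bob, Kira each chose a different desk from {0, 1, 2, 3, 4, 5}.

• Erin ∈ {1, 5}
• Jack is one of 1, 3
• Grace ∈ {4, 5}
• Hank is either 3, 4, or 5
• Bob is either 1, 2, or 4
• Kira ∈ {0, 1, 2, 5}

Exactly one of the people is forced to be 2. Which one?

Among the 6 variables, 0 fits only Kira (and all 6 values in {0, 1, 2, 3, 4, 5} must be used), so Kira = 0.
The 5 still-open variables together cover exactly {1, 2, 3, 4, 5} — 5 values for 5 variables — and 2 appears only in Bob's list, so Bob = 2.

Bob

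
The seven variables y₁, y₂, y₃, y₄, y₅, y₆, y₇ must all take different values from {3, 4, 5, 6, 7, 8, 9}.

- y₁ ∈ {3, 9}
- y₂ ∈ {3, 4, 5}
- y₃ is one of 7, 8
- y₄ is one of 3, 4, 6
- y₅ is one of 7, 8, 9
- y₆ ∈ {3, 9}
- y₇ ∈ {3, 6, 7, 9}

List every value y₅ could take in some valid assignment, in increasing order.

7, 8

The 7 variables draw from only 7 values {3, 4, 5, 6, 7, 8, 9}, so each is used; only y₂ can be 5, hence y₂ = 5.
Among the 6 still-open variables, 4 fits only y₄ (and all 6 values in {3, 4, 6, 7, 8, 9} must be used), so y₄ = 4.
The 5 still-open variables draw from only 5 values {3, 6, 7, 8, 9}, so each is used; only y₇ can be 6, hence y₇ = 6.
y₁ and y₆ between them cover only {3, 9} — a naked pair. Remove those values from y₅.
No further eliminations apply; y₅ can still be any of 7, 8.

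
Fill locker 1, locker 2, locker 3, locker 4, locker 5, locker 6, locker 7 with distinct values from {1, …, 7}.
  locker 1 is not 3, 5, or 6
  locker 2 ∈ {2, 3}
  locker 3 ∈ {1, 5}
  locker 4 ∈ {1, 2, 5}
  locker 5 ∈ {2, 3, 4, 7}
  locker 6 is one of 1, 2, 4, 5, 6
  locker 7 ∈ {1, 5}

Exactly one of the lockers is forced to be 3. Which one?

The 7 variables draw from only 7 values {1, 2, 3, 4, 5, 6, 7}, so each is used; only locker 6 can be 6, hence locker 6 = 6.
locker 3 and locker 7 between them cover only {1, 5} — a naked pair. Remove those values from locker 1, locker 4.
That leaves locker 4 = 2. Strike 2 from locker 1, locker 2, locker 5.
So 3 goes to locker 2.

locker 2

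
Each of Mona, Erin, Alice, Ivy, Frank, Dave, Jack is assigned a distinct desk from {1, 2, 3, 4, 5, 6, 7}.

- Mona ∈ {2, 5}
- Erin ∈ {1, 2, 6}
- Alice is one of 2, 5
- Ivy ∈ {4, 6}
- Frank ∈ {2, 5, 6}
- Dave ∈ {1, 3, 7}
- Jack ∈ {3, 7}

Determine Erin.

1

The 7 variables draw from only 7 values {1, 2, 3, 4, 5, 6, 7}, so each is used; only Ivy can be 4, hence Ivy = 4.
Mona and Alice between them cover only {2, 5} — a naked pair. Remove those values from Erin, Frank.
Frank has just one choice, so Frank = 6. Eliminate 6 elsewhere: Erin.
So Erin = 1.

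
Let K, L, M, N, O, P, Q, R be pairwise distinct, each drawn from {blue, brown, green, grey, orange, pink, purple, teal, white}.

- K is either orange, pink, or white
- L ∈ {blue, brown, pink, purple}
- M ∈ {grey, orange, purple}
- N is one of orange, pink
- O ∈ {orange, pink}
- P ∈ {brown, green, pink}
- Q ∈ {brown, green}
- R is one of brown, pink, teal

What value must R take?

The 2 variables N and O are confined to {orange, pink}, which locks those values in; drop them from K, L, M, P, R.
K has just one choice, so K = white.
P and Q share exactly the 2 values {brown, green}; by pigeonhole those values go to them, so strike brown, green from L, R.
So R = teal.

teal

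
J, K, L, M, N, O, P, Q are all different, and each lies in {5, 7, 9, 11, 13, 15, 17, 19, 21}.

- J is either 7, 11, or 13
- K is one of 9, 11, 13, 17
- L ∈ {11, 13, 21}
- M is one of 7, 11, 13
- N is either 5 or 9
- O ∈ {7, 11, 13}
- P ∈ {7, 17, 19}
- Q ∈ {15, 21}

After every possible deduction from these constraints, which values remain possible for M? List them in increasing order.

The 3 variables J, M, O are confined to {7, 11, 13}, which locks those values in; drop them from K, L, P.
L must be 21 (only option left). Strike 21 from Q.
Q has just one choice, so Q = 15.
No further eliminations apply; M can still be any of 7, 11, 13.

7, 11, 13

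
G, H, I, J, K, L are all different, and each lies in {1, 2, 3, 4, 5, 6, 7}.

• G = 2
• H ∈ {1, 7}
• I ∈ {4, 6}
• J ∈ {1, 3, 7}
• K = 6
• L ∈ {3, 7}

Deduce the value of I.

4

G has just one choice, so G = 2.
K's domain is down to {6}, so K = 6. Eliminate 6 elsewhere: I.
So I = 4.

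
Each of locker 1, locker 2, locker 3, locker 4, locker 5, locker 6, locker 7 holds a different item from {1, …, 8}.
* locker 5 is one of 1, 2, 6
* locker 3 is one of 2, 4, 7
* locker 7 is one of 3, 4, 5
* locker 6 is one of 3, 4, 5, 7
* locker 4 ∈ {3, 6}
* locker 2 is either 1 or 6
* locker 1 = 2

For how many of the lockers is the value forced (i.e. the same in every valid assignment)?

2

locker 1 has just one choice, so locker 1 = 2. Strike 2 from locker 3, locker 5.
locker 2 and locker 5 share exactly the 2 values {1, 6}; by pigeonhole those values go to them, so strike 1, 6 from locker 4.
locker 4 has just one choice, so locker 4 = 3. Eliminate 3 elsewhere: locker 6, locker 7.
Determined: locker 1=2, locker 4=3. The other lockers each still have more than one consistent value. That makes 2.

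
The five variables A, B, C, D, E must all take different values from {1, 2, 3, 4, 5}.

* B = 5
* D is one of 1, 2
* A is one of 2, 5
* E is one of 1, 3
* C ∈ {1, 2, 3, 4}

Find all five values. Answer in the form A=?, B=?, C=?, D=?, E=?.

A=2, B=5, C=4, D=1, E=3

B has just one choice, so B = 5. So A can't be 5.
That leaves A = 2. So C, D can't be 2.
D's domain is down to {1}, so D = 1. Eliminate 1 elsewhere: C, E.
E's domain is down to {3}, so E = 3. Eliminate 3 elsewhere: C.
C has just one choice, so C = 4.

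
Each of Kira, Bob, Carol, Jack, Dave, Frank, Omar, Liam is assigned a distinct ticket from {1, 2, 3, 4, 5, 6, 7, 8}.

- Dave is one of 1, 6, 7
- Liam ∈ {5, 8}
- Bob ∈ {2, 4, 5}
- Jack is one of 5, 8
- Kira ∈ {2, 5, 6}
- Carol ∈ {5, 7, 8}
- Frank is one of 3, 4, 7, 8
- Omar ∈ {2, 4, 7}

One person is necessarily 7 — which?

The 8 variables together cover exactly {1, 2, 3, 4, 5, 6, 7, 8} — 8 values for 8 variables — and 1 appears only in Dave's list, so Dave = 1.
The 7 still-open variables together cover exactly {2, 3, 4, 5, 6, 7, 8} — 7 values for 7 variables — and 3 appears only in Frank's list, so Frank = 3.
Among the 6 still-open variables, 6 fits only Kira (and all 6 values in {2, 4, 5, 6, 7, 8} must be used), so Kira = 6.
Jack and Liam between them cover only {5, 8} — a naked pair. Remove those values from Bob, Carol.
So 7 goes to Carol.

Carol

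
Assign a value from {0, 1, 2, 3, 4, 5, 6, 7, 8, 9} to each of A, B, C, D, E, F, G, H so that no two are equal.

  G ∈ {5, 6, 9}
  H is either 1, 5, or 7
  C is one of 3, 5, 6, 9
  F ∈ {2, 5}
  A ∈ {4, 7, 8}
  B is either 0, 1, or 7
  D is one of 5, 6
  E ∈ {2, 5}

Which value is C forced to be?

3

E and F share exactly the 2 values {2, 5}; by pigeonhole those values go to them, so strike 2, 5 from C, D, G, H.
D's domain is down to {6}, so D = 6. Strike 6 from C, G.
G's domain is down to {9}, so G = 9. So C can't be 9.
So C = 3.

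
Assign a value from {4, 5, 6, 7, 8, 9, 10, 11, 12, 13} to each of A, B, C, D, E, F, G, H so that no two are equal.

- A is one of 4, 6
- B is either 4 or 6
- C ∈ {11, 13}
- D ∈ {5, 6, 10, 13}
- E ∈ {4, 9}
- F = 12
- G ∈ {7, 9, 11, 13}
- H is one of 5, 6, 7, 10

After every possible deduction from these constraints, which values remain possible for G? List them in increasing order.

F's domain is down to {12}, so F = 12.
A and B share exactly the 2 values {4, 6}; by pigeonhole those values go to them, so strike 4, 6 from D, E, H.
That leaves E = 9. Eliminate 9 elsewhere: G.
No further eliminations apply; G can still be any of 7, 11, 13.

7, 11, 13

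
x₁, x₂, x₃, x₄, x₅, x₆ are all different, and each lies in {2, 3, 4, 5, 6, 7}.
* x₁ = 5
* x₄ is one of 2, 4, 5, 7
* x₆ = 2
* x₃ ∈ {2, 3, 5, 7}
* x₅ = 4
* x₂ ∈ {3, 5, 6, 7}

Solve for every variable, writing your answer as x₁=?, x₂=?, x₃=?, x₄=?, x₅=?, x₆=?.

x₁=5, x₂=6, x₃=3, x₄=7, x₅=4, x₆=2

x₁ must be 5 (only option left). So x₂, x₃, x₄ can't be 5.
x₅'s domain is down to {4}, so x₅ = 4. Remove 4 from x₄.
x₆'s domain is down to {2}, so x₆ = 2. Eliminate 2 elsewhere: x₃, x₄.
x₄ must be 7 (only option left). So x₂, x₃ can't be 7.
x₃ has just one choice, so x₃ = 3. Strike 3 from x₂.
That leaves x₂ = 6.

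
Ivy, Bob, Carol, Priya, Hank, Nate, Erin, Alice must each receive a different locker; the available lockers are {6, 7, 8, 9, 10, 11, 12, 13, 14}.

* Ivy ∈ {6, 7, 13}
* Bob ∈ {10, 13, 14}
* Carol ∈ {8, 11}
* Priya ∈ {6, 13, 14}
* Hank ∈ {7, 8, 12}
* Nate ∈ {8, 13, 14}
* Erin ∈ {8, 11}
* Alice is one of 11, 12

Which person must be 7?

Hank

The 8 variables draw from only 8 values {6, 7, 8, 10, 11, 12, 13, 14}, so each is used; only Bob can be 10, hence Bob = 10.
Carol and Erin share exactly the 2 values {8, 11}; by pigeonhole those values go to them, so strike 8, 11 from Hank, Nate, Alice.
Alice has just one choice, so Alice = 12. So Hank can't be 12.
So 7 goes to Hank.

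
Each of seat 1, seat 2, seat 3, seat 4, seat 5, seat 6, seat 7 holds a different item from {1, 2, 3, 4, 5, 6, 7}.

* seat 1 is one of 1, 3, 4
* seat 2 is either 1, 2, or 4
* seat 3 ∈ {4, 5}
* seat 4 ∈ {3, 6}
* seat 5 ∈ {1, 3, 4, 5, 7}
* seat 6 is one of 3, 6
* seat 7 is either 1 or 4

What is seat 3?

5

The 7 variables draw from only 7 values {1, 2, 3, 4, 5, 6, 7}, so each is used; only seat 2 can be 2, hence seat 2 = 2.
The 6 still-open variables draw from only 6 values {1, 3, 4, 5, 6, 7}, so each is used; only seat 5 can be 7, hence seat 5 = 7.
The 5 still-open variables together cover exactly {1, 3, 4, 5, 6} — 5 values for 5 variables — and 5 appears only in seat 3's list, so seat 3 = 5.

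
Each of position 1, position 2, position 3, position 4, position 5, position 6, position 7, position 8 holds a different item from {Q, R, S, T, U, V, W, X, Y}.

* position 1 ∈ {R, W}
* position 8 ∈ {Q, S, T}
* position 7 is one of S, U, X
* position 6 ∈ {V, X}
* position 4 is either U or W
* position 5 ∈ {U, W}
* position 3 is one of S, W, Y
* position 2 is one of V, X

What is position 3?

The 2 variables position 2 and position 6 are confined to {V, X}, which locks those values in; drop them from position 7.
position 4 and position 5 share exactly the 2 values {U, W}; by pigeonhole those values go to them, so strike U, W from position 1, position 3, position 7.
position 1's domain is down to {R}, so position 1 = R.
position 7's domain is down to {S}, so position 7 = S. Strike S from position 3, position 8.
So position 3 = Y.

Y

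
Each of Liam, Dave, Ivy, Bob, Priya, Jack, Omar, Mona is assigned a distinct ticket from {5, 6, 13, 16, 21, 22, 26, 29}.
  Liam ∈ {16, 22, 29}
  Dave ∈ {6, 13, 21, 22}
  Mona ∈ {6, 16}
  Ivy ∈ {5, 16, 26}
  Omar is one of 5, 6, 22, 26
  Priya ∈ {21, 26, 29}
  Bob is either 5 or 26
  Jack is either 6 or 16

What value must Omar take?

The 8 variables draw from only 8 values {5, 6, 13, 16, 21, 22, 26, 29}, so each is used; only Dave can be 13, hence Dave = 13.
The 7 still-open variables together cover exactly {5, 6, 16, 21, 22, 26, 29} — 7 values for 7 variables — and 21 appears only in Priya's list, so Priya = 21.
The 6 still-open variables together cover exactly {5, 6, 16, 22, 26, 29} — 6 values for 6 variables — and 29 appears only in Liam's list, so Liam = 29.
The 5 still-open variables together cover exactly {5, 6, 16, 22, 26} — 5 values for 5 variables — and 22 appears only in Omar's list, so Omar = 22.

22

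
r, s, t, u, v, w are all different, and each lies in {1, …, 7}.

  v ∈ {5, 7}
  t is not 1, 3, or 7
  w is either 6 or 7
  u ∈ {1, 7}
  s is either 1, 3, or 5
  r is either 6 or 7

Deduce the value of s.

r and w share exactly the 2 values {6, 7}; by pigeonhole those values go to them, so strike 6, 7 from t, u, v.
u's domain is down to {1}, so u = 1. Strike 1 from s.
v's domain is down to {5}, so v = 5. So s, t can't be 5.
So s = 3.

3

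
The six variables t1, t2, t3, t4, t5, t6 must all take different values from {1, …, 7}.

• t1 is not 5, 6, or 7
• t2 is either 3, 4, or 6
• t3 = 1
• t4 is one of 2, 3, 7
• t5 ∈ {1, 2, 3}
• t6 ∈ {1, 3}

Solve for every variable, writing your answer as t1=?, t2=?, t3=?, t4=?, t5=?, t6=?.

t3 has just one choice, so t3 = 1. Remove 1 from t1, t5, t6.
t6 must be 3 (only option left). Remove 3 from t1, t2, t4, t5.
t5 must be 2 (only option left). Remove 2 from t1, t4.
That leaves t1 = 4. So t2 can't be 4.
t2 must be 6 (only option left).
t4 must be 7 (only option left).

t1=4, t2=6, t3=1, t4=7, t5=2, t6=3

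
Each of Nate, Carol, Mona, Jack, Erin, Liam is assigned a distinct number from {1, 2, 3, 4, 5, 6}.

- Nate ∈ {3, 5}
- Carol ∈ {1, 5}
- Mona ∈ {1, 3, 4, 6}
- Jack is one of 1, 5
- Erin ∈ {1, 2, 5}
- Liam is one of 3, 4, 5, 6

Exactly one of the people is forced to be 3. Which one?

The 6 variables draw from only 6 values {1, 2, 3, 4, 5, 6}, so each is used; only Erin can be 2, hence Erin = 2.
Carol and Jack between them cover only {1, 5} — a naked pair. Remove those values from Nate, Mona, Liam.
So 3 goes to Nate.

Nate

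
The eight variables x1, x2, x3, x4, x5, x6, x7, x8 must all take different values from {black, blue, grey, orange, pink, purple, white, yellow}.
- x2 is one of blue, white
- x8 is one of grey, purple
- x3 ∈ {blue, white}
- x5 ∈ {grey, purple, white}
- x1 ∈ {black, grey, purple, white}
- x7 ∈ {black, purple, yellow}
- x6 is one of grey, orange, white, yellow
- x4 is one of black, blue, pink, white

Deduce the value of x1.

The 8 variables together cover exactly {black, blue, grey, orange, pink, purple, white, yellow} — 8 values for 8 variables — and orange appears only in x6's list, so x6 = orange.
The 7 still-open variables together cover exactly {black, blue, grey, pink, purple, white, yellow} — 7 values for 7 variables — and pink appears only in x4's list, so x4 = pink.
Among the 6 still-open variables, yellow fits only x7 (and all 6 values in {black, blue, grey, purple, white, yellow} must be used), so x7 = yellow.
Among the 5 still-open variables, black fits only x1 (and all 5 values in {black, blue, grey, purple, white} must be used), so x1 = black.

black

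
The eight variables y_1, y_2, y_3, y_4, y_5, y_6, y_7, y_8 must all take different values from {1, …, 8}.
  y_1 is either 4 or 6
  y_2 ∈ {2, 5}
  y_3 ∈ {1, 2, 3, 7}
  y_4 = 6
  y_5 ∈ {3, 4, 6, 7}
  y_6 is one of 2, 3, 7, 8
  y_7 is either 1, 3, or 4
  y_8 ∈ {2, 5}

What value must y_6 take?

y_4 has just one choice, so y_4 = 6. So y_1, y_5 can't be 6.
y_1 must be 4 (only option left). Remove 4 from y_5, y_7.
The 6 still-open variables together cover exactly {1, 2, 3, 5, 7, 8} — 6 values for 6 variables — and 8 appears only in y_6's list, so y_6 = 8.

8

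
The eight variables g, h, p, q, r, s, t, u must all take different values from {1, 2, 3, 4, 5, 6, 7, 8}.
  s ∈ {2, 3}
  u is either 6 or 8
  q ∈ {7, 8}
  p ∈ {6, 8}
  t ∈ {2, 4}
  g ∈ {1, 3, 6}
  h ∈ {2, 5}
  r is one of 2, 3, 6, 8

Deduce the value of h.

Among the 8 variables, 1 fits only g (and all 8 values in {1, 2, 3, 4, 5, 6, 7, 8} must be used), so g = 1.
The 7 still-open variables together cover exactly {2, 3, 4, 5, 6, 7, 8} — 7 values for 7 variables — and 4 appears only in t's list, so t = 4.
Among the 6 still-open variables, 5 fits only h (and all 6 values in {2, 3, 5, 6, 7, 8} must be used), so h = 5.

5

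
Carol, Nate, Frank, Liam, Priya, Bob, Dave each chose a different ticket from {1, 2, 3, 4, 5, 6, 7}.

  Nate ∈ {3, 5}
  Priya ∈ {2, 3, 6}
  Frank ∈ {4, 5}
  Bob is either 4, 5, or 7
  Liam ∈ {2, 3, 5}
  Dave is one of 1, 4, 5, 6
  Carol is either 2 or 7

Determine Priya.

6

Among the 7 variables, 1 fits only Dave (and all 7 values in {1, 2, 3, 4, 5, 6, 7} must be used), so Dave = 1.
The 6 still-open variables draw from only 6 values {2, 3, 4, 5, 6, 7}, so each is used; only Priya can be 6, hence Priya = 6.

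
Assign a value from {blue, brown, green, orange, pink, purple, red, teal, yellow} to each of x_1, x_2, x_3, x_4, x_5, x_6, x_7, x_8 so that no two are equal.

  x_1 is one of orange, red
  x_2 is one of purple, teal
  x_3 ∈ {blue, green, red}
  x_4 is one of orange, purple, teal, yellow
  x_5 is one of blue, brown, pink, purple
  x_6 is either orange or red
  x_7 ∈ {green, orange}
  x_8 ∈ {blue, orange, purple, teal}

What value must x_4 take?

yellow

x_1 and x_6 share exactly the 2 values {orange, red}; by pigeonhole those values go to them, so strike orange, red from x_3, x_4, x_7, x_8.
x_7 has just one choice, so x_7 = green. Strike green from x_3.
x_3 must be blue (only option left). Strike blue from x_5, x_8.
The 2 variables x_2 and x_8 are confined to {purple, teal}, which locks those values in; drop them from x_4, x_5.
So x_4 = yellow.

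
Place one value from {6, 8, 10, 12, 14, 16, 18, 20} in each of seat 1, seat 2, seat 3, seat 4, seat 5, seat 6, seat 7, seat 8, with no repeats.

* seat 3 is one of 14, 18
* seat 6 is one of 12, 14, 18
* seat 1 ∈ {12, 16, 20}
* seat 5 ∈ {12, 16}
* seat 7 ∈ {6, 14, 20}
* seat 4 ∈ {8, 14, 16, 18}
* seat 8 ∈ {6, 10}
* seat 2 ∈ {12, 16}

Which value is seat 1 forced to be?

20

The 8 variables draw from only 8 values {6, 8, 10, 12, 14, 16, 18, 20}, so each is used; only seat 4 can be 8, hence seat 4 = 8.
The 7 still-open variables together cover exactly {6, 10, 12, 14, 16, 18, 20} — 7 values for 7 variables — and 10 appears only in seat 8's list, so seat 8 = 10.
The 6 still-open variables together cover exactly {6, 12, 14, 16, 18, 20} — 6 values for 6 variables — and 6 appears only in seat 7's list, so seat 7 = 6.
The 5 still-open variables draw from only 5 values {12, 14, 16, 18, 20}, so each is used; only seat 1 can be 20, hence seat 1 = 20.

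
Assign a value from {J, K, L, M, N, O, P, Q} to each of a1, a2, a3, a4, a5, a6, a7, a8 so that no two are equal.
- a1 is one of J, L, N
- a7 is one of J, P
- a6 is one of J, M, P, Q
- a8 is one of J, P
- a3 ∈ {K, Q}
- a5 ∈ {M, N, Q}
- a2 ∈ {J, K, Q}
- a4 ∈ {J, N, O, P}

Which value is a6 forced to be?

M

The 8 variables together cover exactly {J, K, L, M, N, O, P, Q} — 8 values for 8 variables — and L appears only in a1's list, so a1 = L.
The 7 still-open variables together cover exactly {J, K, M, N, O, P, Q} — 7 values for 7 variables — and O appears only in a4's list, so a4 = O.
Among the 6 still-open variables, N fits only a5 (and all 6 values in {J, K, M, N, P, Q} must be used), so a5 = N.
The 5 still-open variables draw from only 5 values {J, K, M, P, Q}, so each is used; only a6 can be M, hence a6 = M.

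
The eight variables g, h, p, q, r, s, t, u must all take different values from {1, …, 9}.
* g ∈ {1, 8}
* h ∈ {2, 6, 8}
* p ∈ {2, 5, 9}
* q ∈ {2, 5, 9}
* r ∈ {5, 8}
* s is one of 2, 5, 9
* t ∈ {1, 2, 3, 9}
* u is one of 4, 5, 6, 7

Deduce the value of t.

p, q, s between them cover only {2, 5, 9} — a naked triple. Remove those values from h, r, t, u.
r's domain is down to {8}, so r = 8. Strike 8 from g, h.
g must be 1 (only option left). Eliminate 1 elsewhere: t.
So t = 3.

3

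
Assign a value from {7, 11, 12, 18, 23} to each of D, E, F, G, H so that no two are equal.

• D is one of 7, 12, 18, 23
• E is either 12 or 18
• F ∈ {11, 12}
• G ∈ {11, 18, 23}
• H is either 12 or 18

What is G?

23

The 5 variables together cover exactly {7, 11, 12, 18, 23} — 5 values for 5 variables — and 7 appears only in D's list, so D = 7.
Among the 4 still-open variables, 23 fits only G (and all 4 values in {11, 12, 18, 23} must be used), so G = 23.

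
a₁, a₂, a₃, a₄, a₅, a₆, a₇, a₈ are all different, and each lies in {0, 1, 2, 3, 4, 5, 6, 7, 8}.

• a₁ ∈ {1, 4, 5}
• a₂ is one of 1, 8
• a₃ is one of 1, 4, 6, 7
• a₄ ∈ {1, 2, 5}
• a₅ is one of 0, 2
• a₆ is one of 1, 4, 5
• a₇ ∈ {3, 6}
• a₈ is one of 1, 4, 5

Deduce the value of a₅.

a₁, a₆, a₈ between them cover only {1, 4, 5} — a naked triple. Remove those values from a₂, a₃, a₄.
a₂ must be 8 (only option left).
a₄ must be 2 (only option left). Strike 2 from a₅.
So a₅ = 0.

0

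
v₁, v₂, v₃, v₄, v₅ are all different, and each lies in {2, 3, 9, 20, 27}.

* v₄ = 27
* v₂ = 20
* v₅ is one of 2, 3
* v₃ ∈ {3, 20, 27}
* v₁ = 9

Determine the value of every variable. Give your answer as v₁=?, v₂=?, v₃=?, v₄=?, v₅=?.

v₁=9, v₂=20, v₃=3, v₄=27, v₅=2

v₁'s domain is down to {9}, so v₁ = 9.
v₂'s domain is down to {20}, so v₂ = 20. Eliminate 20 elsewhere: v₃.
v₄ must be 27 (only option left). Remove 27 from v₃.
That leaves v₃ = 3. Eliminate 3 elsewhere: v₅.
v₅'s domain is down to {2}, so v₅ = 2.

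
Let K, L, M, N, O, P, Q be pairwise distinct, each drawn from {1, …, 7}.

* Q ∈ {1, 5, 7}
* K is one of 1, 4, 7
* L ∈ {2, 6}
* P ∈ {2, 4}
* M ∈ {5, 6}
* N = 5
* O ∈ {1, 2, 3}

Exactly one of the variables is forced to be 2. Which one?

N has just one choice, so N = 5. So M, Q can't be 5.
M's domain is down to {6}, so M = 6. So L can't be 6.
So 2 goes to L.

L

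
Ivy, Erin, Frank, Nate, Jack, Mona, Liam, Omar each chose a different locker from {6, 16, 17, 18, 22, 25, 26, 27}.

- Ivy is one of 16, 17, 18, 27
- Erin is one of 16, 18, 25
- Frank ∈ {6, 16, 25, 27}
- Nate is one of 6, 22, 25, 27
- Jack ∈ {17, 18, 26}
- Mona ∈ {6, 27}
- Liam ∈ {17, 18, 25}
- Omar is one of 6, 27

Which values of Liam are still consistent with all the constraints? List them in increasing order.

17, 18, 25

The 8 variables draw from only 8 values {6, 16, 17, 18, 22, 25, 26, 27}, so each is used; only Nate can be 22, hence Nate = 22.
Among the 7 still-open variables, 26 fits only Jack (and all 7 values in {6, 16, 17, 18, 25, 26, 27} must be used), so Jack = 26.
The 2 variables Mona and Omar are confined to {6, 27}, which locks those values in; drop them from Ivy, Frank.
No further eliminations apply; Liam can still be any of 17, 18, 25.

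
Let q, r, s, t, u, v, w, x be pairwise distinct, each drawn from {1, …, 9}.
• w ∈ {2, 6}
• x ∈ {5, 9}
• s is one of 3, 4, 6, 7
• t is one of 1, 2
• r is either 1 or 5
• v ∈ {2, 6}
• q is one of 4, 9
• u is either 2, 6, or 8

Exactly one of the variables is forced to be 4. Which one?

q

v and w share exactly the 2 values {2, 6}; by pigeonhole those values go to them, so strike 2, 6 from s, t, u.
That leaves t = 1. So r can't be 1.
u must be 8 (only option left).
r's domain is down to {5}, so r = 5. Eliminate 5 elsewhere: x.
That leaves x = 9. So q can't be 9.
So 4 goes to q.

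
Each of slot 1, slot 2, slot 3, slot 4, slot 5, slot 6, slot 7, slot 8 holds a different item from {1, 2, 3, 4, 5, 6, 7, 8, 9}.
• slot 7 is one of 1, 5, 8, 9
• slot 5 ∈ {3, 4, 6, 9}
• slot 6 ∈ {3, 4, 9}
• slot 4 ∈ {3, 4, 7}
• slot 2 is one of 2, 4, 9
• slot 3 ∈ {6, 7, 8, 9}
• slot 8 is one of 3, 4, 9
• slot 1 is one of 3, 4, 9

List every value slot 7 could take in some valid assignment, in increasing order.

1, 5

slot 1, slot 6, slot 8 between them cover only {3, 4, 9} — a naked triple. Remove those values from slot 2, slot 3, slot 4, slot 5, slot 7.
slot 2 has just one choice, so slot 2 = 2.
slot 4's domain is down to {7}, so slot 4 = 7. Eliminate 7 elsewhere: slot 3.
slot 5 must be 6 (only option left). Eliminate 6 elsewhere: slot 3.
That leaves slot 3 = 8. Strike 8 from slot 7.
No further eliminations apply; slot 7 can still be any of 1, 5.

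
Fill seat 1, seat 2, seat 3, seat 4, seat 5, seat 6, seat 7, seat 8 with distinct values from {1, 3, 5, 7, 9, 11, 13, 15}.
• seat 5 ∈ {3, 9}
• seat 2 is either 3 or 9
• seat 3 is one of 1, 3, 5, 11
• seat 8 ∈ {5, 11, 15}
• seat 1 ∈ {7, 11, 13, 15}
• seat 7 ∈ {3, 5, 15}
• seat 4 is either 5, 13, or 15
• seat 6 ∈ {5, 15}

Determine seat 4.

The 8 variables draw from only 8 values {1, 3, 5, 7, 9, 11, 13, 15}, so each is used; only seat 3 can be 1, hence seat 3 = 1.
The 7 still-open variables together cover exactly {3, 5, 7, 9, 11, 13, 15} — 7 values for 7 variables — and 7 appears only in seat 1's list, so seat 1 = 7.
The 6 still-open variables draw from only 6 values {3, 5, 9, 11, 13, 15}, so each is used; only seat 8 can be 11, hence seat 8 = 11.
Among the 5 still-open variables, 13 fits only seat 4 (and all 5 values in {3, 5, 9, 13, 15} must be used), so seat 4 = 13.

13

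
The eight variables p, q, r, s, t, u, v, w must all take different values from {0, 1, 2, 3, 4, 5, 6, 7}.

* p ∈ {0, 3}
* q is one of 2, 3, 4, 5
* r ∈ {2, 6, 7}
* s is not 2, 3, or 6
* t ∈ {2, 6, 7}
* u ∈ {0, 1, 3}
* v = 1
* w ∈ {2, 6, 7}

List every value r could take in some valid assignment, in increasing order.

2, 6, 7

v's domain is down to {1}, so v = 1. So s, u can't be 1.
p and u between them cover only {0, 3} — a naked pair. Remove those values from q, s.
r, t, w share exactly the 3 values {2, 6, 7}; by pigeonhole those values go to them, so strike 2, 6, 7 from q, s.
No further eliminations apply; r can still be any of 2, 6, 7.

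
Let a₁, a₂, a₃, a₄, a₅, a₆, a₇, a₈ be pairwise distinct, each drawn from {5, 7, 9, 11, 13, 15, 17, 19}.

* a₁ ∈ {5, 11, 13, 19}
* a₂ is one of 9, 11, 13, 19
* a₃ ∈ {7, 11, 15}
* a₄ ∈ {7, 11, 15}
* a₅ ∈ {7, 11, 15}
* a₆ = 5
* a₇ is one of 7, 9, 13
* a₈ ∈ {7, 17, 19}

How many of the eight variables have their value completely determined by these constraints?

a₆'s domain is down to {5}, so a₆ = 5. Strike 5 from a₁.
The 7 still-open variables together cover exactly {7, 9, 11, 13, 15, 17, 19} — 7 values for 7 variables — and 17 appears only in a₈'s list, so a₈ = 17.
a₃, a₄, a₅ share exactly the 3 values {7, 11, 15}; by pigeonhole those values go to them, so strike 7, 11, 15 from a₁, a₂, a₇.
Determined: a₆=5, a₈=17. The other variables each still have more than one consistent value. That makes 2.

2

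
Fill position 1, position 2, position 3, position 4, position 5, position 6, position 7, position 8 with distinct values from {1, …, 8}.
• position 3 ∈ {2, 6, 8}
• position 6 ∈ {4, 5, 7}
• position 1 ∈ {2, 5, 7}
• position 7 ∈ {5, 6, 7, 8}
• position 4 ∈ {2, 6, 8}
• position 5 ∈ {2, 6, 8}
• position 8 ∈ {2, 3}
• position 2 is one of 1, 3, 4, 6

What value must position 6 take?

4

Among the 8 variables, 1 fits only position 2 (and all 8 values in {1, 2, 3, 4, 5, 6, 7, 8} must be used), so position 2 = 1.
Among the 7 still-open variables, 3 fits only position 8 (and all 7 values in {2, 3, 4, 5, 6, 7, 8} must be used), so position 8 = 3.
The 6 still-open variables together cover exactly {2, 4, 5, 6, 7, 8} — 6 values for 6 variables — and 4 appears only in position 6's list, so position 6 = 4.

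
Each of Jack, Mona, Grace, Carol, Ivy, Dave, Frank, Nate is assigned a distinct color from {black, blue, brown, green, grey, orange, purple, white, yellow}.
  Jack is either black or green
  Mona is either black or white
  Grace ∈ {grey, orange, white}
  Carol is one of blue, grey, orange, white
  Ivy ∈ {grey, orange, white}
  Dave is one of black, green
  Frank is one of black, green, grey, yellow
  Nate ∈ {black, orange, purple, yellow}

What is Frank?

The 8 variables draw from only 8 values {black, blue, green, grey, orange, purple, white, yellow}, so each is used; only Carol can be blue, hence Carol = blue.
The 7 still-open variables together cover exactly {black, green, grey, orange, purple, white, yellow} — 7 values for 7 variables — and purple appears only in Nate's list, so Nate = purple.
Among the 6 still-open variables, yellow fits only Frank (and all 6 values in {black, green, grey, orange, white, yellow} must be used), so Frank = yellow.

yellow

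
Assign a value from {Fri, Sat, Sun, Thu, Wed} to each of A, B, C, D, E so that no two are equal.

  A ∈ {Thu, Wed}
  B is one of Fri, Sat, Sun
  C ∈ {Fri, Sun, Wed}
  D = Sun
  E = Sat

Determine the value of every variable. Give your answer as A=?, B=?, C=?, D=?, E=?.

D's domain is down to {Sun}, so D = Sun. So B, C can't be Sun.
E's domain is down to {Sat}, so E = Sat. Strike Sat from B.
B has just one choice, so B = Fri. Strike Fri from C.
C must be Wed (only option left). Remove Wed from A.
A has just one choice, so A = Thu.

A=Thu, B=Fri, C=Wed, D=Sun, E=Sat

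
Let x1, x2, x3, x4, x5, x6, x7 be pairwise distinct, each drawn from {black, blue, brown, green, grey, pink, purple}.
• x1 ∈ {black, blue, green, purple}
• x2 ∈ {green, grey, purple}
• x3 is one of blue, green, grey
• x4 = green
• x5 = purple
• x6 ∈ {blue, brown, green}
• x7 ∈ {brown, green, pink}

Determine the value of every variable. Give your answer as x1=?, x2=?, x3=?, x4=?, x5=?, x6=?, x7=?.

x4 has just one choice, so x4 = green. Eliminate green elsewhere: x1, x2, x3, x6, x7.
x5 has just one choice, so x5 = purple. Strike purple from x1, x2.
x2 has just one choice, so x2 = grey. Strike grey from x3.
x3's domain is down to {blue}, so x3 = blue. Strike blue from x1, x6.
That leaves x6 = brown. So x7 can't be brown.
That leaves x7 = pink.
x1's domain is down to {black}, so x1 = black.

x1=black, x2=grey, x3=blue, x4=green, x5=purple, x6=brown, x7=pink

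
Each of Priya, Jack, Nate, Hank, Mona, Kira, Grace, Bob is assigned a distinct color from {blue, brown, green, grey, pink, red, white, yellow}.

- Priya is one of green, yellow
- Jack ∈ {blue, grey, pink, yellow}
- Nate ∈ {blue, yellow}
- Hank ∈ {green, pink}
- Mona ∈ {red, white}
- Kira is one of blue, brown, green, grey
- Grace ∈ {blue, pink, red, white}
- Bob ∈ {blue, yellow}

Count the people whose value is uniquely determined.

The 8 variables draw from only 8 values {blue, brown, green, grey, pink, red, white, yellow}, so each is used; only Kira can be brown, hence Kira = brown.
The 7 still-open variables together cover exactly {blue, green, grey, pink, red, white, yellow} — 7 values for 7 variables — and grey appears only in Jack's list, so Jack = grey.
Nate and Bob between them cover only {blue, yellow} — a naked pair. Remove those values from Priya, Grace.
Priya has just one choice, so Priya = green. Strike green from Hank.
Hank's domain is down to {pink}, so Hank = pink. Remove pink from Grace.
Determined: Priya=green, Jack=grey, Hank=pink, Kira=brown. The other people each still have more than one consistent value. That makes 4.

4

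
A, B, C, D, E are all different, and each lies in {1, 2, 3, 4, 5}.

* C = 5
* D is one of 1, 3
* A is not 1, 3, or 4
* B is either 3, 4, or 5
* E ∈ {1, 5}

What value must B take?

C's domain is down to {5}, so C = 5. Eliminate 5 elsewhere: A, B, E.
E must be 1 (only option left). Eliminate 1 elsewhere: D.
That leaves A = 2.
That leaves D = 3. Strike 3 from B.
So B = 4.

4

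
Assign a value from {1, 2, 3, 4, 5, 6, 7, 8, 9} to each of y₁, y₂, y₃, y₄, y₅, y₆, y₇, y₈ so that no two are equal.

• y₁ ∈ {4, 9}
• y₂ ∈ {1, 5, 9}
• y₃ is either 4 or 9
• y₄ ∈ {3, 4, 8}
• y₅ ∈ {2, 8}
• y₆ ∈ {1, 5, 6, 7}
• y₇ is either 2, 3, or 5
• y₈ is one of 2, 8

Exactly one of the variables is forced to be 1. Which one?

y₂

y₁ and y₃ between them cover only {4, 9} — a naked pair. Remove those values from y₂, y₄.
y₅ and y₈ share exactly the 2 values {2, 8}; by pigeonhole those values go to them, so strike 2, 8 from y₄, y₇.
That leaves y₄ = 3. Eliminate 3 elsewhere: y₇.
y₇'s domain is down to {5}, so y₇ = 5. So y₂, y₆ can't be 5.
So 1 goes to y₂.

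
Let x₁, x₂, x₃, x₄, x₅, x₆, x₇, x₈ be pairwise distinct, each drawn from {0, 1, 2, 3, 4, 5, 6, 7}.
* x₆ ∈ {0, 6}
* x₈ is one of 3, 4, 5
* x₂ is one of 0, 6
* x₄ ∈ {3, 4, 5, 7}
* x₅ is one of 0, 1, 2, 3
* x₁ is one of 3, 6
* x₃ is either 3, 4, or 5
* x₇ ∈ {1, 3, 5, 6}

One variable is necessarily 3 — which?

Among the 8 variables, 2 fits only x₅ (and all 8 values in {0, 1, 2, 3, 4, 5, 6, 7} must be used), so x₅ = 2.
The 7 still-open variables draw from only 7 values {0, 1, 3, 4, 5, 6, 7}, so each is used; only x₇ can be 1, hence x₇ = 1.
The 6 still-open variables together cover exactly {0, 3, 4, 5, 6, 7} — 6 values for 6 variables — and 7 appears only in x₄'s list, so x₄ = 7.
The 2 variables x₂ and x₆ are confined to {0, 6}, which locks those values in; drop them from x₁.
So 3 goes to x₁.

x₁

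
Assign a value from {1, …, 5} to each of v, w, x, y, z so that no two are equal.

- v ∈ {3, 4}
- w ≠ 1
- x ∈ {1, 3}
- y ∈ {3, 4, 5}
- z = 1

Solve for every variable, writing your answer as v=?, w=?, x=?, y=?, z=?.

v=4, w=2, x=3, y=5, z=1

z must be 1 (only option left). Eliminate 1 elsewhere: x.
x has just one choice, so x = 3. Remove 3 from v, w, y.
That leaves v = 4. Eliminate 4 elsewhere: w, y.
y has just one choice, so y = 5. Strike 5 from w.
w has just one choice, so w = 2.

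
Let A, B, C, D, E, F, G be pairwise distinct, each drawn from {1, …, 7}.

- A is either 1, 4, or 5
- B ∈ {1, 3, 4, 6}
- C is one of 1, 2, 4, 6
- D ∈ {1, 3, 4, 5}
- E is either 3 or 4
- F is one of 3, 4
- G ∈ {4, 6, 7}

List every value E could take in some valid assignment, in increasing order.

3, 4

The 7 variables together cover exactly {1, 2, 3, 4, 5, 6, 7} — 7 values for 7 variables — and 2 appears only in C's list, so C = 2.
The 6 still-open variables together cover exactly {1, 3, 4, 5, 6, 7} — 6 values for 6 variables — and 7 appears only in G's list, so G = 7.
The 5 still-open variables draw from only 5 values {1, 3, 4, 5, 6}, so each is used; only B can be 6, hence B = 6.
E and F share exactly the 2 values {3, 4}; by pigeonhole those values go to them, so strike 3, 4 from A, D.
No further eliminations apply; E can still be any of 3, 4.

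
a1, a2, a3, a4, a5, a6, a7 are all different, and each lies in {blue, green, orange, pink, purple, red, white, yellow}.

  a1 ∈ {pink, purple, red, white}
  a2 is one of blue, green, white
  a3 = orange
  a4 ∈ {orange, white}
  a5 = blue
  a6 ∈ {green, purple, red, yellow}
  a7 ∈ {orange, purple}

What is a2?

green

a3 must be orange (only option left). Eliminate orange elsewhere: a4, a7.
a4 must be white (only option left). Eliminate white elsewhere: a1, a2.
a5 must be blue (only option left). Strike blue from a2.
So a2 = green.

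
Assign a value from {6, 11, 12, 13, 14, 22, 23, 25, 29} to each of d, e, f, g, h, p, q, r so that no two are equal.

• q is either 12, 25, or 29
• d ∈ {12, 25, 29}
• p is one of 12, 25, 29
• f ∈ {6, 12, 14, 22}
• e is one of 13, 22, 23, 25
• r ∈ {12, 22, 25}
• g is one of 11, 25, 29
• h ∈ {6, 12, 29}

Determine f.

14

d, p, q share exactly the 3 values {12, 25, 29}; by pigeonhole those values go to them, so strike 12, 25, 29 from e, f, g, h, r.
g's domain is down to {11}, so g = 11.
h's domain is down to {6}, so h = 6. Strike 6 from f.
r has just one choice, so r = 22. Remove 22 from e, f.
So f = 14.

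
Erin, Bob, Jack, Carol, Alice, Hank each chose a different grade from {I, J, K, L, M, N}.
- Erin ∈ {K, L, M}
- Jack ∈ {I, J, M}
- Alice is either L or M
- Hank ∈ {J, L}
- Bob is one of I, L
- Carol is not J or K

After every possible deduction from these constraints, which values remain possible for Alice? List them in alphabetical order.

The 6 variables together cover exactly {I, J, K, L, M, N} — 6 values for 6 variables — and K appears only in Erin's list, so Erin = K.
The 5 still-open variables together cover exactly {I, J, L, M, N} — 5 values for 5 variables — and N appears only in Carol's list, so Carol = N.
No further eliminations apply; Alice can still be any of L, M.

L, M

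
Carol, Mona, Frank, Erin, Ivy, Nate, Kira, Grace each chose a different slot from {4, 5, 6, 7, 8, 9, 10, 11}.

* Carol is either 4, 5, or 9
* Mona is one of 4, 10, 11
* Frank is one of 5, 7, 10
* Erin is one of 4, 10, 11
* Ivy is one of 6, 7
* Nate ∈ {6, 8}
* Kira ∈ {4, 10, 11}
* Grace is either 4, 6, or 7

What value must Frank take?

The 8 variables draw from only 8 values {4, 5, 6, 7, 8, 9, 10, 11}, so each is used; only Nate can be 8, hence Nate = 8.
The 7 still-open variables together cover exactly {4, 5, 6, 7, 9, 10, 11} — 7 values for 7 variables — and 9 appears only in Carol's list, so Carol = 9.
The 6 still-open variables draw from only 6 values {4, 5, 6, 7, 10, 11}, so each is used; only Frank can be 5, hence Frank = 5.

5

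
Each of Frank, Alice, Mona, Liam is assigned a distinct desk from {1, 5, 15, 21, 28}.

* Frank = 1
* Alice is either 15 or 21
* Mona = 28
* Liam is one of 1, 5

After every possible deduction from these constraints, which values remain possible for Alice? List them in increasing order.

Frank's domain is down to {1}, so Frank = 1. Eliminate 1 elsewhere: Liam.
Mona has just one choice, so Mona = 28.
Liam must be 5 (only option left).
No further eliminations apply; Alice can still be any of 15, 21.

15, 21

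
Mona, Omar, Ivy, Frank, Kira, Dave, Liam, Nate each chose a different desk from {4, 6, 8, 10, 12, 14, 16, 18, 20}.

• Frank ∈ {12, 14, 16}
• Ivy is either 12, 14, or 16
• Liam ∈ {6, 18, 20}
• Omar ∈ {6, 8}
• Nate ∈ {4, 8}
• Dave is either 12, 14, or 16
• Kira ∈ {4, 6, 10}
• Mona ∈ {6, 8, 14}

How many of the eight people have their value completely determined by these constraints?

The 3 variables Ivy, Frank, Dave are confined to {12, 14, 16}, which locks those values in; drop them from Mona.
Mona and Omar share exactly the 2 values {6, 8}; by pigeonhole those values go to them, so strike 6, 8 from Kira, Liam, Nate.
Nate must be 4 (only option left). Strike 4 from Kira.
Kira has just one choice, so Kira = 10.
Determined: Kira=10, Nate=4. The other people each still have more than one consistent value. That makes 2.

2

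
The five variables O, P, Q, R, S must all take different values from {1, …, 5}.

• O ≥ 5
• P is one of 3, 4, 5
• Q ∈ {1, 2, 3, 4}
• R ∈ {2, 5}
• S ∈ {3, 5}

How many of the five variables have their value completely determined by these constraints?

O has just one choice, so O = 5. Eliminate 5 elsewhere: P, R, S.
R must be 2 (only option left). Remove 2 from Q.
S has just one choice, so S = 3. Strike 3 from P, Q.
P must be 4 (only option left). Strike 4 from Q.
Q must be 1 (only option left).
Every variable is fixed: O=5, P=4, Q=1, R=2, S=3. That makes 5.

5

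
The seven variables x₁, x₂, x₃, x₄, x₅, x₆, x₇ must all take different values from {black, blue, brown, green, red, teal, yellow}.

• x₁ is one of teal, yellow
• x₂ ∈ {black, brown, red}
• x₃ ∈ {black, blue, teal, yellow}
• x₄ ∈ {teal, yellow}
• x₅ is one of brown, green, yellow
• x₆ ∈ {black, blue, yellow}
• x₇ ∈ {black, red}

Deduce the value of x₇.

red

The 7 variables draw from only 7 values {black, blue, brown, green, red, teal, yellow}, so each is used; only x₅ can be green, hence x₅ = green.
The 6 still-open variables draw from only 6 values {black, blue, brown, red, teal, yellow}, so each is used; only x₂ can be brown, hence x₂ = brown.
Among the 5 still-open variables, red fits only x₇ (and all 5 values in {black, blue, red, teal, yellow} must be used), so x₇ = red.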